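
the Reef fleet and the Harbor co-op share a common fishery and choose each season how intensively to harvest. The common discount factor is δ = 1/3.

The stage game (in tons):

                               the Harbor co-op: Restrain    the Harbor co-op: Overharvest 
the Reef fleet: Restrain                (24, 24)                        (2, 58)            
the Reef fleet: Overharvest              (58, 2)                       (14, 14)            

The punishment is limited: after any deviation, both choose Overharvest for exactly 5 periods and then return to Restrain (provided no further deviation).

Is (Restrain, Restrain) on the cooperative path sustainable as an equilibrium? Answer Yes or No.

A one-shot deviation gives 58 now, then 14 for 5 periods, then back to 24.
Gain from deviating: (58−24) today; loss: (24−14) in each of the next 5 periods.
No-deviation condition: (24−14)(δ+…+δ^5) ≥ 58−24, i.e. δ+…+δ^5 ≥ 17/5.
At δ = 1/3: δ+…+δ^5 = 0.4979 < 3.4000.
So cooperation is not sustainable.

No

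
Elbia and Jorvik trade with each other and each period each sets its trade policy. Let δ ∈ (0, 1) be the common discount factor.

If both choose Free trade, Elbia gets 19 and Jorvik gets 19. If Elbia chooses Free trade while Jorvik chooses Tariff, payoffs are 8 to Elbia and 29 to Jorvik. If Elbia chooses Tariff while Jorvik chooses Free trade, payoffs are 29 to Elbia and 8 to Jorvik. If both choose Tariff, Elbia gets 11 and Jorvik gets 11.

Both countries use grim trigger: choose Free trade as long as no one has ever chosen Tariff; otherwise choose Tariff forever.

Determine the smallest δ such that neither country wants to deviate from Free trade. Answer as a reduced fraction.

19/(1−δ) ≥ 29 + 11δ/(1−δ)
19 ≥ 29 − 18δ
δ ≥ 10/18 = 5/9.

5/9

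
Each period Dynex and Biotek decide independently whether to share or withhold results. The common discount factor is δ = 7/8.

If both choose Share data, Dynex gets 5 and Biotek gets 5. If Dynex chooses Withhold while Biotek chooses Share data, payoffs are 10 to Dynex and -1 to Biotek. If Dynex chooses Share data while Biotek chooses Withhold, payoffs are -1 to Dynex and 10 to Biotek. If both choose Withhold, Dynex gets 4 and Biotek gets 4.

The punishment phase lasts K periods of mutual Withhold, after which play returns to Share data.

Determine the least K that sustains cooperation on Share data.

IC: δ(1−δ^K)/(1−δ) ≥ (10−5)/(5−4) = 5.
With δ = 7/8: need 1 − δ^K ≥ 5·(1−7/8)/(7/8), i.e. δ^K ≤ 0.2857.
Since (7/8)^9 = 0.3007 and (7/8)^10 = 0.2631, the smallest such K is 10.

10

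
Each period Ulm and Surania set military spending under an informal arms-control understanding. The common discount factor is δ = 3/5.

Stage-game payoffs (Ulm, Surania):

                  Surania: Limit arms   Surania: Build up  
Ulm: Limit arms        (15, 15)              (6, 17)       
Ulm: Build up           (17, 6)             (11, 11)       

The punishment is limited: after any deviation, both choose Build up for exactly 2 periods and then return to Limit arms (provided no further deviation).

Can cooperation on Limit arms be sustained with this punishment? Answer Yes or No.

A one-shot deviation gives 17 now, then 11 for 2 periods, then back to 15.
Gain from deviating: (17−15) today; loss: (15−11) in each of the next 2 periods.
No-deviation condition: (15−11)(δ+…+δ^2) ≥ 17−15, i.e. δ+…+δ^2 ≥ 1/2.
At δ = 3/5: δ+…+δ^2 = 0.9600 ≥ 0.5000.
So cooperation is sustainable.

Yes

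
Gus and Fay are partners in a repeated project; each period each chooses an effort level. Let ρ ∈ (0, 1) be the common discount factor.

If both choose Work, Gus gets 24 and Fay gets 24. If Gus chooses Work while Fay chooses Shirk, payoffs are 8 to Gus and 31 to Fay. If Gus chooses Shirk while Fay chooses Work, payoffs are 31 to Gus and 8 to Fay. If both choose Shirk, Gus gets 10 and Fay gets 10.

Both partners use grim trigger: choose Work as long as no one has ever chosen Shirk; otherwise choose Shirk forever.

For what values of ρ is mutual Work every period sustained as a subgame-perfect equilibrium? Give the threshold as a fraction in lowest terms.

One-period gain from deviating is 31 − 24 = 7. The loss is 24 − 10 = 14 in every subsequent period, with present value 14·ρ/(1−ρ).
Deviation is unprofitable when 14·ρ/(1−ρ) ≥ 7, i.e. ρ/(1−ρ) ≥ 1/2.
Equivalently ρ ≥ 7/(7+14) = 1/3.

1/3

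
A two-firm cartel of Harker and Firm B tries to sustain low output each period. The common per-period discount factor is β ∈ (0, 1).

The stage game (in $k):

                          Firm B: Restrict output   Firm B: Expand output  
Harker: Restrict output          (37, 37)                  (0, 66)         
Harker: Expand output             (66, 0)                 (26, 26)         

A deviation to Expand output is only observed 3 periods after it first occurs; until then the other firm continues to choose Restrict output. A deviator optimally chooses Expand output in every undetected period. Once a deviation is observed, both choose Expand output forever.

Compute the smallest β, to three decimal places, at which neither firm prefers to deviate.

Deviating for the 3 undetected periods gains 66−37 = 29 per period over cooperation, then loses 37−26 = 11 per period forever once punishment starts.
Gain: 29(1 + β + … + β^2); loss: 11·β^3/(1−β).
No profitable deviation ⇔ 29(1−β^3) ≤ 11·β^3, i.e. β^3 ≥ 29/(29+11) = 29/40.
Hence β ≥ (29/40)^(1/3) ≈ 0.898.

0.898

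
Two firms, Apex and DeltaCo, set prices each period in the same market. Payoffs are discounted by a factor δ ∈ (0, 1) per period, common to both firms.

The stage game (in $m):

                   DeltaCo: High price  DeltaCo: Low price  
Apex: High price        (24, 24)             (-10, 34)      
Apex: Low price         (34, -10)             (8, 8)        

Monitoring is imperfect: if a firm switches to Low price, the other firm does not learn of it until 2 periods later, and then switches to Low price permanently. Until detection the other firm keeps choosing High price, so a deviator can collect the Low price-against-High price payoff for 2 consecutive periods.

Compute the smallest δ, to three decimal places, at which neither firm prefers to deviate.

0.620

Deviating for the 2 undetected periods gains 34−24 = 10 per period over cooperation, then loses 24−8 = 16 per period forever once punishment starts.
Gain: 10(1 + δ + … + δ^1); loss: 16·δ^2/(1−δ).
No profitable deviation ⇔ 10(1−δ^2) ≤ 16·δ^2, i.e. δ^2 ≥ 10/(10+16) = 5/13.
Hence δ ≥ (5/13)^(1/2) ≈ 0.620.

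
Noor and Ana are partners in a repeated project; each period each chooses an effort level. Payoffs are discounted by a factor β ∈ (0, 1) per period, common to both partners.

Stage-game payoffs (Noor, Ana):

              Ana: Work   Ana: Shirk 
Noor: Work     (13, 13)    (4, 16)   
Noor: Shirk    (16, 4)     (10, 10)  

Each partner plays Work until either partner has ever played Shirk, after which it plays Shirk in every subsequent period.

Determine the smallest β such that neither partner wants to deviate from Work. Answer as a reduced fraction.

One-period gain from deviating is 16 − 13 = 3. The loss is 13 − 10 = 3 in every subsequent period, with present value 3·β/(1−β).
Deviation is unprofitable when 3·β/(1−β) ≥ 3, i.e. β/(1−β) ≥ 1.
Equivalently β ≥ 3/(3+3) = 1/2.

1/2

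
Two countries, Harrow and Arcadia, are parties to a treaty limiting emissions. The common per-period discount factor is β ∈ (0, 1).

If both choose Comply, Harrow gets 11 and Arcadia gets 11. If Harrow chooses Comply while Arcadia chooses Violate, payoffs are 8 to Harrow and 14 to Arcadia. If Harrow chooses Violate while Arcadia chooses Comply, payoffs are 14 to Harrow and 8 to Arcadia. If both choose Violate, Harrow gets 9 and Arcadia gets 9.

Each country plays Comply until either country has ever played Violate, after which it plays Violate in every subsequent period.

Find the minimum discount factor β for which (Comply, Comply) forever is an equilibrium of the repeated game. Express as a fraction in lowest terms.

3/5

11/(1−β) ≥ 14 + 9β/(1−β)
11 ≥ 14 − 5β
β ≥ 3/5.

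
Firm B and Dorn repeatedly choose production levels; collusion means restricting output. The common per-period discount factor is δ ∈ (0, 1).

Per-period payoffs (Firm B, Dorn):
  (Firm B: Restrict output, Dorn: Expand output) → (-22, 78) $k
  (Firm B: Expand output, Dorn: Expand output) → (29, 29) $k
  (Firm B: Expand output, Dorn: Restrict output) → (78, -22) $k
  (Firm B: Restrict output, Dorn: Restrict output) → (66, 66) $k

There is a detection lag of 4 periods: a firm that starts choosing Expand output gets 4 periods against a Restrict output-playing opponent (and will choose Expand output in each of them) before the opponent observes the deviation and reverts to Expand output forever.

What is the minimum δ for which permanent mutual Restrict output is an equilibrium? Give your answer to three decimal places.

The best deviation is to choose Expand output for all 4 undetected periods, earning 78 each, then 29 forever once detected.
Deviation value: 78(1−δ^4)/(1−δ) + 29δ^4/(1−δ); cooperation value: 66/(1−δ).
IC: 66 ≥ 78(1−δ^4) + 29δ^4 = 78 − 49δ^4.
So δ^4 ≥ 12/49, giving δ ≥ (12/49)^(1/4) ≈ 0.703.

0.703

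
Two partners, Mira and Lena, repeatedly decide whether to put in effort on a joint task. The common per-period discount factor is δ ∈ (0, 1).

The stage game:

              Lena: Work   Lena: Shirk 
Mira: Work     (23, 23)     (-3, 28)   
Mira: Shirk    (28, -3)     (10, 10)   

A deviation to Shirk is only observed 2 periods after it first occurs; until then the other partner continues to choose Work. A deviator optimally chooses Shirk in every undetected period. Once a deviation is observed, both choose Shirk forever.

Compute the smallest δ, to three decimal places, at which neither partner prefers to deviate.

0.527

The best deviation is to choose Shirk for all 2 undetected periods, earning 28 each, then 10 forever once detected.
Deviation value: 28(1−δ^2)/(1−δ) + 10δ^2/(1−δ); cooperation value: 23/(1−δ).
IC: 23 ≥ 28(1−δ^2) + 10δ^2 = 28 − 18δ^2.
So δ^2 ≥ 5/18, giving δ ≥ (5/18)^(1/2) ≈ 0.527.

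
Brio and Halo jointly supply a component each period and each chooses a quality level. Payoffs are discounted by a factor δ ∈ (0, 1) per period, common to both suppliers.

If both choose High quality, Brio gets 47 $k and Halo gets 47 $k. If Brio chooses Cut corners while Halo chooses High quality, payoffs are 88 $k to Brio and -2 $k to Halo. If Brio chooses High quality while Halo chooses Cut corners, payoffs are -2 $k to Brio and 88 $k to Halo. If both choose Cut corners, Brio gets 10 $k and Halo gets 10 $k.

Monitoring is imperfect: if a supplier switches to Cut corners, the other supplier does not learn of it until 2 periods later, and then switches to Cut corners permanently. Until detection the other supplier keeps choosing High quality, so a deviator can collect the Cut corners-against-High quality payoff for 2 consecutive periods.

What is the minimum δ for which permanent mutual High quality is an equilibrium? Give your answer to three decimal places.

A deviator earns 88 for 2 periods, then 10 forever; cooperating earns 47 forever. Multiplying the IC by (1−δ):
47 ≥ 88(1−δ^2) + 10δ^2, so 78·δ^2 ≥ 41 and δ^2 ≥ 41/78.
δ ≥ (41/78)^(1/2) ≈ 0.725.

0.725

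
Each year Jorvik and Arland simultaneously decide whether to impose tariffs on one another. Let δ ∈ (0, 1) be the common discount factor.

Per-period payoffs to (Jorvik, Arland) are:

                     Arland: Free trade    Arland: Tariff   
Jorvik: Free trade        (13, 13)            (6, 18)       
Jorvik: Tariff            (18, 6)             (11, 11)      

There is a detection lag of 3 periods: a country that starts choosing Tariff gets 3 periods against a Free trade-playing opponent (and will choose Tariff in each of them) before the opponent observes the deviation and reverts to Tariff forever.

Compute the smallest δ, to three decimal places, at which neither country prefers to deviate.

The best deviation is to choose Tariff for all 3 undetected periods, earning 18 each, then 11 forever once detected.
Deviation value: 18(1−δ^3)/(1−δ) + 11δ^3/(1−δ); cooperation value: 13/(1−δ).
IC: 13 ≥ 18(1−δ^3) + 11δ^3 = 18 − 7δ^3.
So δ^3 ≥ 5/7, giving δ ≥ (5/7)^(1/3) ≈ 0.894.

0.894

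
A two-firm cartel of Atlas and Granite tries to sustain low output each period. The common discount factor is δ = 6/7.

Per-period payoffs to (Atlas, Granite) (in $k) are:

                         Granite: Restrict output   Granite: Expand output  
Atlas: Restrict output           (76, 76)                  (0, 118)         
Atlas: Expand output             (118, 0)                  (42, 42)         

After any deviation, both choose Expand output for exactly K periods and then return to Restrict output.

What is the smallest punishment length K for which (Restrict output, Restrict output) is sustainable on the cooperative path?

IC: δ(1−δ^K)/(1−δ) ≥ (118−76)/(76−42) = 21/17.
With δ = 6/7: need 1 − δ^K ≥ 21/17·(1−6/7)/(6/7), i.e. δ^K ≤ 0.7941.
Since (6/7)^1 = 0.8571 and (6/7)^2 = 0.7347, the smallest such K is 2.

2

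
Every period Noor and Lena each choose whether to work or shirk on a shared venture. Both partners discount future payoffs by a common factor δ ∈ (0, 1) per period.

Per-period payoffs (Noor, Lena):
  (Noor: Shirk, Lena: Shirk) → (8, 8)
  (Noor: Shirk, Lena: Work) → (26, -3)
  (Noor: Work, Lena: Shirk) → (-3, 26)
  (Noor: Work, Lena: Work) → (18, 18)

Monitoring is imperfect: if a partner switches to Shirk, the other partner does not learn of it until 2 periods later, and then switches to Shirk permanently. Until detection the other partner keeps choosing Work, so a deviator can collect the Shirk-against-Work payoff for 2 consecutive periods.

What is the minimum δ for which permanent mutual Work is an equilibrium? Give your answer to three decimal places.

0.667

A deviator earns 26 for 2 periods, then 8 forever; cooperating earns 18 forever. Multiplying the IC by (1−δ):
18 ≥ 26(1−δ^2) + 8δ^2, so 18·δ^2 ≥ 8 and δ^2 ≥ 4/9.
δ ≥ (4/9)^(1/2) ≈ 0.667.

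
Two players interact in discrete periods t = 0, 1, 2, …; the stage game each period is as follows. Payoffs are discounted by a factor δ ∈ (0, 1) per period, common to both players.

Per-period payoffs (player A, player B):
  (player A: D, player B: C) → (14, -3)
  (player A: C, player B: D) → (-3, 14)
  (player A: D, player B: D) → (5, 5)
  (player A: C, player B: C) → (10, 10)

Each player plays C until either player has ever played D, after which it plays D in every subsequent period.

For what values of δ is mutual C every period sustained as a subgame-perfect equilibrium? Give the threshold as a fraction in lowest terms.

4/9

Cooperation forever yields 10 each period: 10/(1−δ).
Deviating yields 14 once, then 5 forever: 14 + 5δ/(1−δ).
No profitable deviation requires 10/(1−δ) ≥ 14 + 5δ/(1−δ).
Multiplying by (1−δ): 10 ≥ 14(1−δ) + 5δ = 14 − 9δ.
So 9δ ≥ 4, i.e. δ ≥ 4/9.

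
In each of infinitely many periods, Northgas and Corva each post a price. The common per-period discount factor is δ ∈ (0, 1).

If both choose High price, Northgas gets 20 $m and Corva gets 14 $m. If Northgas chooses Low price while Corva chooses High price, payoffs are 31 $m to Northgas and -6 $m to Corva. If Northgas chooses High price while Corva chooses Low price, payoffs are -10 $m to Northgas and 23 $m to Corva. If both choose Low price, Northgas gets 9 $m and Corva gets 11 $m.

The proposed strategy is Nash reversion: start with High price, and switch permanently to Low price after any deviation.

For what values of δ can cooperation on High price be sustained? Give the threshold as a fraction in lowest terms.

3/4

Northgas: cooperation gives 20 each period; deviation gives 31 once then 9 forever.
  20/(1−δ) ≥ 31 + 9δ/(1−δ) ⇒ δ ≥ 11/22 = 1/2.
Corva: cooperation gives 14 each period; deviation gives 23 once then 11 forever.
  δ ≥ 9/12 = 3/4.
Both must hold, so the binding constraint is Corva's: δ ≥ 3/4.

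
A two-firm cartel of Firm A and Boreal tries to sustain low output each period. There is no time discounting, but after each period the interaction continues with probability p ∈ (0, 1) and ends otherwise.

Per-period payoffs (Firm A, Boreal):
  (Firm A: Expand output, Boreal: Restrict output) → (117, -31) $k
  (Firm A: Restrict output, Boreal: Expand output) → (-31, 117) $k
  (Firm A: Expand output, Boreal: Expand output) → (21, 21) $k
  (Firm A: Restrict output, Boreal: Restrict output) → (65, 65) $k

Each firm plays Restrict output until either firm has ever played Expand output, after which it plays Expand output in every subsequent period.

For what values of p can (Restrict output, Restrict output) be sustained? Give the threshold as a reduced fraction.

Expected cooperation value is 65 + p·65 + p²·65 + … = 65/(1−p); deviation gives 117 + p·21/(1−p).
65 ≥ 117(1−p) + 21p ⇒ 96p ≥ 52 ⇒ p ≥ 52/96 = 13/24.

13/24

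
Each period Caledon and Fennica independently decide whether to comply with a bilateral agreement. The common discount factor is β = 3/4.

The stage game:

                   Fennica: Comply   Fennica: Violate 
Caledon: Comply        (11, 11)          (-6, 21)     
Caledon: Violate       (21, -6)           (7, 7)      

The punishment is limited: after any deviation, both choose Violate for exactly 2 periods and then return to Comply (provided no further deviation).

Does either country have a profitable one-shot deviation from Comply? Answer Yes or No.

Yes

IC: β+…+β^2 ≥ (21−11)/(11−7) = 5/2.
At β = 3/4: partial sum = 1.3125 < 2.5000. Cooperation not sustainable.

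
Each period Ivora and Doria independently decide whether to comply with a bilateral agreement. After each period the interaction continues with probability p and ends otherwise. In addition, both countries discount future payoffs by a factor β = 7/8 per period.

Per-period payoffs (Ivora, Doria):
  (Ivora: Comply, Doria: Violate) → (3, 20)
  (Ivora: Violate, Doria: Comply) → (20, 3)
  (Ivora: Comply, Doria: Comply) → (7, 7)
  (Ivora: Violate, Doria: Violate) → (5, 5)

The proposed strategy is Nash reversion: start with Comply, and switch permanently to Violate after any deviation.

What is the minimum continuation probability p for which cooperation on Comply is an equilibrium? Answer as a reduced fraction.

104/105

Expected continuation weight on next period's payoff is β·p = 7/8·p, which plays the role of the discount factor.
Cooperation requires 7/8·p ≥ (20−7)/(20−5) = 13/15, hence p ≥ 104/105.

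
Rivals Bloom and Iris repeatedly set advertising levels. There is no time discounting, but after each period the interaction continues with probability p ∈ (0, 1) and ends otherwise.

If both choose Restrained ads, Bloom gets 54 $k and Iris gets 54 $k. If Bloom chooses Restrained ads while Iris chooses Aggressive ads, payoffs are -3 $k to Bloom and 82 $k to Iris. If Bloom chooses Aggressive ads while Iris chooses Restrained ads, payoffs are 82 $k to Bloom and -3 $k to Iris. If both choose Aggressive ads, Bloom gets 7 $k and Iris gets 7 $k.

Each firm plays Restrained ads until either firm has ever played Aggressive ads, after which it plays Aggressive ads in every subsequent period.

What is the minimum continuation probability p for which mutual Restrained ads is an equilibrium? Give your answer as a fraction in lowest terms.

With no time discounting, the continuation probability p plays the role of the discount factor.
Grim-trigger IC: 54/(1−p) ≥ 82 + 7p/(1−p) ⇒ p ≥ (82−54)/(82−7) = 28/75.

28/75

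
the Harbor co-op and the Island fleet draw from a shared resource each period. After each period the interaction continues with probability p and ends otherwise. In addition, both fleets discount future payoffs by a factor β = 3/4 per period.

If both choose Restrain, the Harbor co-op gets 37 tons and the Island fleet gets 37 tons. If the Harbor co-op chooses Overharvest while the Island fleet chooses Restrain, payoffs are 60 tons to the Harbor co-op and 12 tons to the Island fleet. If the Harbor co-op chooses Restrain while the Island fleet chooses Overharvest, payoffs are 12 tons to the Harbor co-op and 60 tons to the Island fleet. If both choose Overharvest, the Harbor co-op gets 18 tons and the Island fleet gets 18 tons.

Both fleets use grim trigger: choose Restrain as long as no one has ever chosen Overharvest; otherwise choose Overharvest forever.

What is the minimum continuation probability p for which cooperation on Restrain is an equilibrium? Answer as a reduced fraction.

Expected continuation weight on next period's payoff is β·p = 3/4·p, which plays the role of the discount factor.
Cooperation requires 3/4·p ≥ (60−37)/(60−18) = 23/42, hence p ≥ 46/63.

46/63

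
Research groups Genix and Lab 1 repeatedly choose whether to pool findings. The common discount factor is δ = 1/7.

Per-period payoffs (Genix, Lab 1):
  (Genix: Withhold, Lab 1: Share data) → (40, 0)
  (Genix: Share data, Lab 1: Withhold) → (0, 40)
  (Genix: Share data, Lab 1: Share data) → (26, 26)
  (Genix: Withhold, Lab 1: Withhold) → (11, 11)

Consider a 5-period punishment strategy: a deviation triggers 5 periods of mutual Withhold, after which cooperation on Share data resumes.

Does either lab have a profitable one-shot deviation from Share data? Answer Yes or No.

Yes

A one-shot deviation gives 40 now, then 11 for 5 periods, then back to 26.
Gain from deviating: (40−26) today; loss: (26−11) in each of the next 5 periods.
No-deviation condition: (26−11)(δ+…+δ^5) ≥ 40−26, i.e. δ+…+δ^5 ≥ 14/15.
At δ = 1/7: δ+…+δ^5 = 0.1667 < 0.9333.
So cooperation is not sustainable.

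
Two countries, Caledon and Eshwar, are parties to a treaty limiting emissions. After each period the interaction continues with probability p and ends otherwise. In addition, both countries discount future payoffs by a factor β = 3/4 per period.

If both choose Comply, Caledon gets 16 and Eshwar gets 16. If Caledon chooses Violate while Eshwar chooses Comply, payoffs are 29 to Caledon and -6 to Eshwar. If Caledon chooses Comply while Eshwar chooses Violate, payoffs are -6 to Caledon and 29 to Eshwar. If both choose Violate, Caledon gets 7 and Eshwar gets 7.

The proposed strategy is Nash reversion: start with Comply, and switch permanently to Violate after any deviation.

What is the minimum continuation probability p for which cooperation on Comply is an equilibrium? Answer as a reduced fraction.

Expected continuation weight on next period's payoff is β·p = 3/4·p, which plays the role of the discount factor.
Cooperation requires 3/4·p ≥ (29−16)/(29−7) = 13/22, hence p ≥ 26/33.

26/33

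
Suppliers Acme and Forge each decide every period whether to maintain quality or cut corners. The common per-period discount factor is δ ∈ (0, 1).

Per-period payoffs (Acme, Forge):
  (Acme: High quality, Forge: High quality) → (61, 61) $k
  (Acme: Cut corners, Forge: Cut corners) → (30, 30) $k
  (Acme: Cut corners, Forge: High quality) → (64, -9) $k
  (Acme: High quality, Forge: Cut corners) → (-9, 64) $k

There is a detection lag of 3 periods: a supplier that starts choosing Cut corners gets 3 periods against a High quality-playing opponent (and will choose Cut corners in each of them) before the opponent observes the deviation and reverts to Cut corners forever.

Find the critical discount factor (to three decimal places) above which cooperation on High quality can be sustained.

Deviating for the 3 undetected periods gains 64−61 = 3 per period over cooperation, then loses 61−30 = 31 per period forever once punishment starts.
Gain: 3(1 + δ + … + δ^2); loss: 31·δ^3/(1−δ).
No profitable deviation ⇔ 3(1−δ^3) ≤ 31·δ^3, i.e. δ^3 ≥ 3/(3+31) = 3/34.
Hence δ ≥ (3/34)^(1/3) ≈ 0.445.

0.445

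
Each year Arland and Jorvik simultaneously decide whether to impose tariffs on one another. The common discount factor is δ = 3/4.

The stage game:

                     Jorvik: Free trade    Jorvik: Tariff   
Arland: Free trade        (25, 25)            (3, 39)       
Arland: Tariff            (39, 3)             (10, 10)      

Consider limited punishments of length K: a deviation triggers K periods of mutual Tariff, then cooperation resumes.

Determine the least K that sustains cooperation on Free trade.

2

No profitable deviation requires (25−10)(δ+…+δ^K) ≥ 39−25, i.e. δ+…+δ^K ≥ 14/15 ≈ 0.9333.
With δ = 3/4, the partial sums are K=1: 0.7500, K=2: 1.3125.
K = 2 is the first length at which the sum reaches 0.9333.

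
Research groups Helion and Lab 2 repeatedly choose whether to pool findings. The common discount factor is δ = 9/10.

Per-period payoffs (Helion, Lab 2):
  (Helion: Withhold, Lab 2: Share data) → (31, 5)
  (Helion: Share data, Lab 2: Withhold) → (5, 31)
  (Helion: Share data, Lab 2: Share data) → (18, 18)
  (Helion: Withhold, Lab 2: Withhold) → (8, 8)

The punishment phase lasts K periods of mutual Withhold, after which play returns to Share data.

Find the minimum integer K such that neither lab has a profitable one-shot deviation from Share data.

2

Need Σ_{k=1}^{K} δ^k ≥ (31−18)/(18−8) = 1.3000 at δ = 9/10.
At K = 1 the sum is 0.9000 < 1.3000; at K = 2 it is 1.7100 ≥ 1.3000.
So the minimum punishment length is K = 2.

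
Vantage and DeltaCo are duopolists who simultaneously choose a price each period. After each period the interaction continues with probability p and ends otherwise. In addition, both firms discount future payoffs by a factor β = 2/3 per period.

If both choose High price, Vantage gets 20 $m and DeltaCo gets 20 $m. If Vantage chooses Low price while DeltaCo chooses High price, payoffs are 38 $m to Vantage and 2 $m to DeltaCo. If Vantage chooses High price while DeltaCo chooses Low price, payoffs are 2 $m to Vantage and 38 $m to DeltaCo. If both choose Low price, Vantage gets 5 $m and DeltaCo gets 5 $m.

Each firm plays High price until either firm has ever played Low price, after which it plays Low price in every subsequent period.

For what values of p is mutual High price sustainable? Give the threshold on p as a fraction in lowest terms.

9/11

Expected continuation weight on next period's payoff is β·p = 2/3·p, which plays the role of the discount factor.
Cooperation requires 2/3·p ≥ (38−20)/(38−5) = 6/11, hence p ≥ 9/11.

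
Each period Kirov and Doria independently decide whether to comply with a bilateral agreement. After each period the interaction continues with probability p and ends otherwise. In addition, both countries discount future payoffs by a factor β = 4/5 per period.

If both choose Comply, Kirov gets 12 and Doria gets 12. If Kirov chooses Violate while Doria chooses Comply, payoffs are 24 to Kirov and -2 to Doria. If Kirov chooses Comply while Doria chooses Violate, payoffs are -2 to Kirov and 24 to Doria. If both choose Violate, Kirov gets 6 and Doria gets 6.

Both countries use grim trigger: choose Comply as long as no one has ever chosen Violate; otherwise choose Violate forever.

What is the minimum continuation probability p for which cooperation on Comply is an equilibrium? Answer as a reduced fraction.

5/6

With continuation probability p and discount β, the effective per-period discount factor is βp.
Grim-trigger IC: βp ≥ (24−12)/(24−6) = 2/3.
So p ≥ (2/3)/(4/5) = 5/6.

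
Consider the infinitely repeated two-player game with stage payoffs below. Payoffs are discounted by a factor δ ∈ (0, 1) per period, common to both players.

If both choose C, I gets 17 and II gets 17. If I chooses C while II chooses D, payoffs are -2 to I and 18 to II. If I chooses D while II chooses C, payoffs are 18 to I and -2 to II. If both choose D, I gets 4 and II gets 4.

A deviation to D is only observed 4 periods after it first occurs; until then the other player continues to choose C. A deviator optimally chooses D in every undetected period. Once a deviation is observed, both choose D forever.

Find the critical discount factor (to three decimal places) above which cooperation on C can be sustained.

Deviating for the 4 undetected periods gains 18−17 = 1 per period over cooperation, then loses 17−4 = 13 per period forever once punishment starts.
Gain: 1(1 + δ + … + δ^3); loss: 13·δ^4/(1−δ).
No profitable deviation ⇔ 1(1−δ^4) ≤ 13·δ^4, i.e. δ^4 ≥ 1/(1+13) = 1/14.
Hence δ ≥ (1/14)^(1/4) ≈ 0.517.

0.517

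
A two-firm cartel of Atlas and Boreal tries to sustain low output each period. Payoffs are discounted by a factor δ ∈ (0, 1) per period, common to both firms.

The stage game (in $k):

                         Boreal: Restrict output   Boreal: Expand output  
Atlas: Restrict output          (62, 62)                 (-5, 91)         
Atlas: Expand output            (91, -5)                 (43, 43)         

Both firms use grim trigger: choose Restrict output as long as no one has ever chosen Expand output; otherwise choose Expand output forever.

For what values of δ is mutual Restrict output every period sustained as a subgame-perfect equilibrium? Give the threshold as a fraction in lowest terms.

One-period gain from deviating is 91 − 62 = 29. The loss is 62 − 43 = 19 in every subsequent period, with present value 19·δ/(1−δ).
Deviation is unprofitable when 19·δ/(1−δ) ≥ 29, i.e. δ/(1−δ) ≥ 29/19.
Equivalently δ ≥ 29/(29+19) = 29/48.

29/48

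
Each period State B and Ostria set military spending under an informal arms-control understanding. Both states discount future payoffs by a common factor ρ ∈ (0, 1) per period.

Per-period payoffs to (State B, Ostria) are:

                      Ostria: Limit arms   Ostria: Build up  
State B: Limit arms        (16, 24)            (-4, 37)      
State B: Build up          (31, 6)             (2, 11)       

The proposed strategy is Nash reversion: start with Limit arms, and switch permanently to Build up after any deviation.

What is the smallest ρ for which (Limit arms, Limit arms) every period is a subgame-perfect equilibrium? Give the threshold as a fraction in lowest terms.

For State B: deviation gain 31−16 = 15, per-period punishment loss 16−2 = 14. IC gives ρ ≥ 15/29.
For Ostria: gain 13, loss 13 per period, so ρ ≥ 13/26 = 1/2.
The tighter constraint is State B's, so cooperation needs ρ ≥ 15/29.

15/29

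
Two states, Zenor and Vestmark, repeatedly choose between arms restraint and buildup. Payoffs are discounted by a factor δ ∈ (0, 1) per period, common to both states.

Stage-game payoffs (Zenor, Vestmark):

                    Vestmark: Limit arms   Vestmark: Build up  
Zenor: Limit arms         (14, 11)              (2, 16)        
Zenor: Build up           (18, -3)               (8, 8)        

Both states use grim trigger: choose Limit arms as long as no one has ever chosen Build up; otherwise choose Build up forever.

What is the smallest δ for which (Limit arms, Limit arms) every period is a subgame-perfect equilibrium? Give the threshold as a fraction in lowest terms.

5/8

Zenor: cooperation gives 14 each period; deviation gives 18 once then 8 forever.
  14/(1−δ) ≥ 18 + 8δ/(1−δ) ⇒ δ ≥ 4/10 = 2/5.
Vestmark: cooperation gives 11 each period; deviation gives 16 once then 8 forever.
  δ ≥ 5/8.
Both must hold, so the binding constraint is Vestmark's: δ ≥ 5/8.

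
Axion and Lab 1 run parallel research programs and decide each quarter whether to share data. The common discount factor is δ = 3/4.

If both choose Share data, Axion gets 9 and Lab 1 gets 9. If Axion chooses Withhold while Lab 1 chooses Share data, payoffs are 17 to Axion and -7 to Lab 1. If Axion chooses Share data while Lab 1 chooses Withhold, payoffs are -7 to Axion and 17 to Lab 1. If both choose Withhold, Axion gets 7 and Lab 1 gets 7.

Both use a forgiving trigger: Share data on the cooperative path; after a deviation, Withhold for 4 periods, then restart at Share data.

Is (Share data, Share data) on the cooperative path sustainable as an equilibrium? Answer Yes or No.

No

Comparing payoff streams over the 5 periods until play realigns: cooperate → 9(1+δ+…+δ^4); deviate → 17 + 7(δ+…+δ^4).
Cooperation is sustained iff (9−7)(δ+…+δ^4) ≥ 17−9.
δ+…+δ^4 = 3/4·(1−(3/4)^4)/(1−3/4) = 2.0508, and (17−9)/(9−7) = 4.0000.
2.0508 < 4.0000, so cooperation is not sustainable.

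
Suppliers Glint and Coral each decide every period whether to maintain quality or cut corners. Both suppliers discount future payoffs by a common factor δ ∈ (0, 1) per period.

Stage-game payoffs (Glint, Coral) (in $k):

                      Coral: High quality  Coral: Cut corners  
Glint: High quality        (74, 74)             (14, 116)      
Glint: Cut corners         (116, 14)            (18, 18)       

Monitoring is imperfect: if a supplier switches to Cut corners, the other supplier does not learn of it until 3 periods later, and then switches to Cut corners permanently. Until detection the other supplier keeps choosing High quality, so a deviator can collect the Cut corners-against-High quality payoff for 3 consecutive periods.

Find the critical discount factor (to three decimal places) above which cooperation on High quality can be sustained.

0.754

A deviator earns 116 for 3 periods, then 18 forever; cooperating earns 74 forever. Multiplying the IC by (1−δ):
74 ≥ 116(1−δ^3) + 18δ^3, so 98·δ^3 ≥ 42 and δ^3 ≥ 3/7.
δ ≥ (3/7)^(1/3) ≈ 0.754.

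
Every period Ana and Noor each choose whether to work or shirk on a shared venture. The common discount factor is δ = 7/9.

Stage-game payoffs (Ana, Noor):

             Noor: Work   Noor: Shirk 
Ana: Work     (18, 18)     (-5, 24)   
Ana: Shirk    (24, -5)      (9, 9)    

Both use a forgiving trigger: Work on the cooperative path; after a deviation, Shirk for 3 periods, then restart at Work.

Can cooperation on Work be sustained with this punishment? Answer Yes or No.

Yes

IC: δ+…+δ^3 ≥ (24−18)/(18−9) = 2/3.
At δ = 7/9: partial sum = 1.8532 ≥ 0.6667. Cooperation sustainable.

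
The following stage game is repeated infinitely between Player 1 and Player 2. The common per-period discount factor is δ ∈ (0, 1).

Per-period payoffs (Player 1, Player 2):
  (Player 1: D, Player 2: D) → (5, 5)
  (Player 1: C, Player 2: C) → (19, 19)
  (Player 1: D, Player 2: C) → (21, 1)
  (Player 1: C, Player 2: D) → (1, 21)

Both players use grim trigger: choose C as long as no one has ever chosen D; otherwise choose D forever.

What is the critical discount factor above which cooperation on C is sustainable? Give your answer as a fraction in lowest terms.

19/(1−δ) ≥ 21 + 5δ/(1−δ)
19 ≥ 21 − 16δ
δ ≥ 2/16 = 1/8.

1/8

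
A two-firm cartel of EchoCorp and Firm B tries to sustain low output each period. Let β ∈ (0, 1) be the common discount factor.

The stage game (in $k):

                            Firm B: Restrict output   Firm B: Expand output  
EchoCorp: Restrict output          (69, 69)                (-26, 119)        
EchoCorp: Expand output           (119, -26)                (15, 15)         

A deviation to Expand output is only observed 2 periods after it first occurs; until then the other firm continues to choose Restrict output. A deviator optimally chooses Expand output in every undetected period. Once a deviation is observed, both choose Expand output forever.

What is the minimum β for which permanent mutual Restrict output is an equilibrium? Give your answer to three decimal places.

Deviating for the 2 undetected periods gains 119−69 = 50 per period over cooperation, then loses 69−15 = 54 per period forever once punishment starts.
Gain: 50(1 + β + … + β^1); loss: 54·β^2/(1−β).
No profitable deviation ⇔ 50(1−β^2) ≤ 54·β^2, i.e. β^2 ≥ 50/(50+54) = 25/52.
Hence β ≥ (25/52)^(1/2) ≈ 0.693.

0.693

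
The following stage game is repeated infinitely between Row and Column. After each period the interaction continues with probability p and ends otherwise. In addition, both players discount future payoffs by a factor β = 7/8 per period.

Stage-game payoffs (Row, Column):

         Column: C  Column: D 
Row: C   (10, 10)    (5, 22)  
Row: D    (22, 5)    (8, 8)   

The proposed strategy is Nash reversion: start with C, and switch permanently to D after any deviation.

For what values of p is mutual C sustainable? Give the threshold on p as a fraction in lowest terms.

Expected continuation weight on next period's payoff is β·p = 7/8·p, which plays the role of the discount factor.
Cooperation requires 7/8·p ≥ (22−10)/(22−8) = 6/7, hence p ≥ 48/49.

48/49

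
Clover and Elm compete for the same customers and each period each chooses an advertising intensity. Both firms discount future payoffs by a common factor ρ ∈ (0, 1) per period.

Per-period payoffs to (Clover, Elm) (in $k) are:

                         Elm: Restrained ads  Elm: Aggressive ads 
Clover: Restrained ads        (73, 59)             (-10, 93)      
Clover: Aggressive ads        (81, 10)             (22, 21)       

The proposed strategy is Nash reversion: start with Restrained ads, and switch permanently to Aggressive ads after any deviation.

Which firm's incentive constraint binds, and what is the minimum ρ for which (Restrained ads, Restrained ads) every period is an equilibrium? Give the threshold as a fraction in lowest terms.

Clover's threshold: (81−73)/(81−22) = 8/59.
Elm's threshold: (93−59)/(93−21) = 17/36.
8/59 < 17/36, so Elm binds and ρ* = 17/36.

Elm; ρ ≥ 17/36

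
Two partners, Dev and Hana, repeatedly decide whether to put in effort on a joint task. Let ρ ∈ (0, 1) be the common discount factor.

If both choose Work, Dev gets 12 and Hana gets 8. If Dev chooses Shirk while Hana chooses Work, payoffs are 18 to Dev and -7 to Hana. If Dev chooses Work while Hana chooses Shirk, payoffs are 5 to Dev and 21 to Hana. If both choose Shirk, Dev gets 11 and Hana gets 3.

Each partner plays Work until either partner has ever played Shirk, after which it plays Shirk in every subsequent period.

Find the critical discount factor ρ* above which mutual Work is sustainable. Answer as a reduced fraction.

6/7

Dev's threshold: (18−12)/(18−11) = 6/7.
Hana's threshold: (21−8)/(21−3) = 13/18.
6/7 > 13/18, so Dev binds and ρ* = 6/7.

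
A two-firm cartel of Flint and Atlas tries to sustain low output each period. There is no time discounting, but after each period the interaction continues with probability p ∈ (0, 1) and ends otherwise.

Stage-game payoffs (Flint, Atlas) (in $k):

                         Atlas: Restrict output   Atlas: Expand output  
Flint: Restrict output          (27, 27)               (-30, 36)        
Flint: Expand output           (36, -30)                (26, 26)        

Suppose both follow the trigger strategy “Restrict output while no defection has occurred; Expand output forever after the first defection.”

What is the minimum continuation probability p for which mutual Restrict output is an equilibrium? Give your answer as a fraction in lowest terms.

9/10

Expected cooperation value is 27 + p·27 + p²·27 + … = 27/(1−p); deviation gives 36 + p·26/(1−p).
27 ≥ 36(1−p) + 26p ⇒ 10p ≥ 9 ⇒ p ≥ 9/10.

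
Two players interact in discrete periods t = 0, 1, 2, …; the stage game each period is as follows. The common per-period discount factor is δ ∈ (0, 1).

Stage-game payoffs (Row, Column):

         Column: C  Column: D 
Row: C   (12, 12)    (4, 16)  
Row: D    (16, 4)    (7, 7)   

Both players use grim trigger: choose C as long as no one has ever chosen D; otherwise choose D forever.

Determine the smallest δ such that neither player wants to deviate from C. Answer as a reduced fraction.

12/(1−δ) ≥ 16 + 7δ/(1−δ)
12 ≥ 16 − 9δ
δ ≥ 4/9.

4/9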